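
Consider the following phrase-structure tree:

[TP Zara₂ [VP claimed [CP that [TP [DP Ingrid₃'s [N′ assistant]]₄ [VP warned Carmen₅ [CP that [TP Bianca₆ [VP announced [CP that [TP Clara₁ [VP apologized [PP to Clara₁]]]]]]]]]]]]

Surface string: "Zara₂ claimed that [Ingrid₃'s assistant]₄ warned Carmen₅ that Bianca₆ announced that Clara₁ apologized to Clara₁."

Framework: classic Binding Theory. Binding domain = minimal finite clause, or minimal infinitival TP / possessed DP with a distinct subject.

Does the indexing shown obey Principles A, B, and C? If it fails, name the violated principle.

The two coindexed NPs are *Clara₁* (the higher occurrence) and *Clara₁* (the lower occurrence).
*Clara₁* (the lower occurrence) is an R-expression. Principle C requires it to be free everywhere.
*Clara₁* (the higher occurrence) c-commands it and carries the same index.
The R-expression is bound → Principle C violation.

Principle C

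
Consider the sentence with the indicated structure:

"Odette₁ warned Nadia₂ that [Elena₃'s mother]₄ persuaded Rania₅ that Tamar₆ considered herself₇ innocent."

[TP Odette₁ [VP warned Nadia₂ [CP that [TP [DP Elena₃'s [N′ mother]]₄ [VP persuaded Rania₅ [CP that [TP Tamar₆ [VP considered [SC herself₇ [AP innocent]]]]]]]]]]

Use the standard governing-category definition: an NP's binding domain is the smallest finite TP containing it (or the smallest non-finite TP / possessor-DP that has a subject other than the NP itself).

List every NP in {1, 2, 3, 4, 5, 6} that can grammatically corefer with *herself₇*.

{6}

*herself* is an anaphor, so Principle A applies: it must be bound in its binding domain.
Binding domain of *herself₇*: the embedded TP, whose subject is Tamar₆.
*Odette₁* c-commands the anaphor but is outside its binding domain → cannot satisfy Principle A.
*Nadia₂* c-commands the anaphor but is outside its binding domain → cannot satisfy Principle A.
*Elena₃* does not c-command the anaphor → cannot bind it.
*[Elena₃'s mother]₄* c-commands the anaphor but is outside its binding domain → cannot satisfy Principle A.
*Rania₅* c-commands the anaphor but is outside its binding domain → cannot satisfy Principle A.
*Tamar₆* c-commands the anaphor within its binding domain → licit binder.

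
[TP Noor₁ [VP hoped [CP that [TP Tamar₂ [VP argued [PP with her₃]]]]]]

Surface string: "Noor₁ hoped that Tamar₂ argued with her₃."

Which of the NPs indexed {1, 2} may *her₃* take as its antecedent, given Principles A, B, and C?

*her* is a pronoun, so Principle B applies: it must be free in its binding domain.
Binding domain of *her₃*: the embedded TP, whose subject is Tamar₂.
*Noor₁* c-commands the pronoun but from outside its binding domain, and is not c-commanded by it → coindexation permitted.
*Tamar₂* c-commands the pronoun within its binding domain → coindexation would violate Principle B.

{1}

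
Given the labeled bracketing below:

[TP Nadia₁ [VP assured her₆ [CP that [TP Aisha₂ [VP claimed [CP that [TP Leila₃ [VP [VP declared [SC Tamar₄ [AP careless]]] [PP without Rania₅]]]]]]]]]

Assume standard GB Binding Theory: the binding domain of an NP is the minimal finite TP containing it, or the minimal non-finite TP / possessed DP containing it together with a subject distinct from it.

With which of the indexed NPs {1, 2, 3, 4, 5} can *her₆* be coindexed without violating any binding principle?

none

*her* is a pronoun, so Principle B applies: it must be free in its binding domain.
Binding domain of *her₆*: the matrix TP, whose subject is Nadia₁.
*Nadia₁* c-commands the pronoun within its binding domain → coindexation would violate Principle B.
*Aisha₂*: the pronoun c-commands this R-expression → coindexation would violate Principle C on *Aisha₂*.
*Leila₃*: the pronoun c-commands this R-expression → coindexation would violate Principle C on *Leila₃*.
*Tamar₄*: the pronoun c-commands this R-expression → coindexation would violate Principle C on *Tamar₄*.
*Rania₅*: the pronoun c-commands this R-expression → coindexation would violate Principle C on *Rania₅*.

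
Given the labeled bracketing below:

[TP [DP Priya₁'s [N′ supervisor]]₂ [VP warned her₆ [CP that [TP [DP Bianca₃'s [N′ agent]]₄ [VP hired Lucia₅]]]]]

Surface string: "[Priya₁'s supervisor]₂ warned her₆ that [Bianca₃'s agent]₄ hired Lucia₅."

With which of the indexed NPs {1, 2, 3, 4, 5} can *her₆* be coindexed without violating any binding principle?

{1}

*her* is a pronoun, so Principle B applies: it must be free in its binding domain.
Binding domain of *her₆*: the matrix TP, whose subject is [Priya₁'s supervisor]₂.
*Priya₁* and the pronoun do not c-command one another → neither Principle B nor Principle C is at stake; coindexation permitted.
*[Priya₁'s supervisor]₂* c-commands the pronoun within its binding domain → coindexation would violate Principle B.
*Bianca₃*: the pronoun c-commands this R-expression → coindexation would violate Principle C on *Bianca₃*.
*[Bianca₃'s agent]₄*: the pronoun c-commands this R-expression → coindexation would violate Principle C on *[Bianca₃'s agent]₄*.
*Lucia₅*: the pronoun c-commands this R-expression → coindexation would violate Principle C on *Lucia₅*.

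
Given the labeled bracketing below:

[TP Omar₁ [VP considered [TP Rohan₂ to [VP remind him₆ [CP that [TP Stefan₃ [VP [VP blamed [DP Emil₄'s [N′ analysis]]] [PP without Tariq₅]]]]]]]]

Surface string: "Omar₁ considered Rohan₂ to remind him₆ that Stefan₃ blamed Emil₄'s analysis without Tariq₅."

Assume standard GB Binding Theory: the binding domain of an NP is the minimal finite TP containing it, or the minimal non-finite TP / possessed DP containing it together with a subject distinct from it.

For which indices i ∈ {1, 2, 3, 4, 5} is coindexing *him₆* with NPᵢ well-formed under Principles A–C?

{1}

*him* is a pronoun, so Principle B applies: it must be free in its binding domain.
Binding domain of *him₆*: the embedded TP, whose subject is Rohan₂.
*Omar₁* c-commands the pronoun but from outside its binding domain, and is not c-commanded by it → coindexation permitted.
*Rohan₂* c-commands the pronoun within its binding domain → coindexation would violate Principle B.
*Stefan₃*: the pronoun c-commands this R-expression → coindexation would violate Principle C on *Stefan₃*.
*Emil₄*: the pronoun c-commands this R-expression → coindexation would violate Principle C on *Emil₄*.
*Tariq₅*: the pronoun c-commands this R-expression → coindexation would violate Principle C on *Tariq₅*.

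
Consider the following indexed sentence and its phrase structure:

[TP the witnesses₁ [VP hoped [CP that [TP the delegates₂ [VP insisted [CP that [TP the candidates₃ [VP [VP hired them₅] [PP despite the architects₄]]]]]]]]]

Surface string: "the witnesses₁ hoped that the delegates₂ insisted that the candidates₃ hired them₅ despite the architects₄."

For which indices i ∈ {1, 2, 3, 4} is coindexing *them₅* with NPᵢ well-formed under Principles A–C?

{1, 2, 4}

*them* is a pronoun, so Principle B applies: it must be free in its binding domain.
Binding domain of *them₅*: the embedded TP, whose subject is the candidates₃.
*the witnesses₁* c-commands the pronoun but from outside its binding domain, and is not c-commanded by it → coindexation permitted.
*the delegates₂* c-commands the pronoun but from outside its binding domain, and is not c-commanded by it → coindexation permitted.
*the candidates₃* c-commands the pronoun within its binding domain → coindexation would violate Principle B.
*the architects₄* and the pronoun do not c-command one another → neither Principle B nor Principle C is at stake; coindexation permitted.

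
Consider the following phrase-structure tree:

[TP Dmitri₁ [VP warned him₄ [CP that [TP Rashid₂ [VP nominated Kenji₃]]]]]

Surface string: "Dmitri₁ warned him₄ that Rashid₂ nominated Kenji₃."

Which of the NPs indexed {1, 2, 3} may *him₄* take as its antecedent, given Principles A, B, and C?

*him* is a pronoun, so Principle B applies: it must be free in its binding domain.
Binding domain of *him₄*: the matrix TP, whose subject is Dmitri₁.
*Dmitri₁* c-commands the pronoun within its binding domain → coindexation would violate Principle B.
*Rashid₂*: the pronoun c-commands this R-expression → coindexation would violate Principle C on *Rashid₂*.
*Kenji₃*: the pronoun c-commands this R-expression → coindexation would violate Principle C on *Kenji₃*.

none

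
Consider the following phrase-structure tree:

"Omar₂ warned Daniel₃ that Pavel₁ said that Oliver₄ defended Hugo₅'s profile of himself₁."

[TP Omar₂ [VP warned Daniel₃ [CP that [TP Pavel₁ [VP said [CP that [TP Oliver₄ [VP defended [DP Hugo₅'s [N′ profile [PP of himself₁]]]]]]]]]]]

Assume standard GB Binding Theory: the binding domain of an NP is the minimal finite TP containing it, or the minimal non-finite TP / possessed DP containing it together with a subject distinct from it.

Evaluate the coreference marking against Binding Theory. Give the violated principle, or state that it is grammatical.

Principle A

The two coindexed NPs are *Pavel₁* and *himself₁*.
*himself₁* is an anaphor. Principle A requires it to be bound within its binding domain — the possessed DP, whose subject is Hugo₅.
Within that domain it is c-commanded by *Hugo₅*, which does not share its index.
*Pavel₁* does c-command the anaphor, but from outside its binding domain.
The anaphor is unbound in its domain → Principle A violation.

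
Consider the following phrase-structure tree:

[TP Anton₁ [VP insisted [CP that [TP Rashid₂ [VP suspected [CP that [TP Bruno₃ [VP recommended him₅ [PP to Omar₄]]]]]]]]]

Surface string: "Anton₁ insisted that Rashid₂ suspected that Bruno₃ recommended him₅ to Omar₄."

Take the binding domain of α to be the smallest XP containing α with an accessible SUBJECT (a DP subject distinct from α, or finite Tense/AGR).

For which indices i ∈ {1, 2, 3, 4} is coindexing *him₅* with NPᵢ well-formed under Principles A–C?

*him* is a pronoun, so Principle B applies: it must be free in its binding domain.
Binding domain of *him₅*: the embedded TP, whose subject is Bruno₃.
*Anton₁* c-commands the pronoun but from outside its binding domain, and is not c-commanded by it → coindexation permitted.
*Rashid₂* c-commands the pronoun but from outside its binding domain, and is not c-commanded by it → coindexation permitted.
*Bruno₃* c-commands the pronoun within its binding domain → coindexation would violate Principle B.
*Omar₄*: the pronoun c-commands this R-expression → coindexation would violate Principle C on *Omar₄*.

{1, 2}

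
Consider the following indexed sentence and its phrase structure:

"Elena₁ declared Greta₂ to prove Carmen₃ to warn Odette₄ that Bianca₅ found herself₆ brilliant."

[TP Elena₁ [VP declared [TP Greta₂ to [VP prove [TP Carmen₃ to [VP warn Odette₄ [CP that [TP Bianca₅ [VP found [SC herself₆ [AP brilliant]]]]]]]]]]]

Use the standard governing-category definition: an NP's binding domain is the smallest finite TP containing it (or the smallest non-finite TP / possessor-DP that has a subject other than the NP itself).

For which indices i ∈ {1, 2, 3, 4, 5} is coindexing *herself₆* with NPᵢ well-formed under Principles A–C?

{5}

*herself* is an anaphor, so Principle A applies: it must be bound in its binding domain.
Binding domain of *herself₆*: the embedded TP, whose subject is Bianca₅.
*Elena₁* c-commands the anaphor but is outside its binding domain → cannot satisfy Principle A.
*Greta₂* c-commands the anaphor but is outside its binding domain → cannot satisfy Principle A.
*Carmen₃* c-commands the anaphor but is outside its binding domain → cannot satisfy Principle A.
*Odette₄* c-commands the anaphor but is outside its binding domain → cannot satisfy Principle A.
*Bianca₅* c-commands the anaphor within its binding domain → licit binder.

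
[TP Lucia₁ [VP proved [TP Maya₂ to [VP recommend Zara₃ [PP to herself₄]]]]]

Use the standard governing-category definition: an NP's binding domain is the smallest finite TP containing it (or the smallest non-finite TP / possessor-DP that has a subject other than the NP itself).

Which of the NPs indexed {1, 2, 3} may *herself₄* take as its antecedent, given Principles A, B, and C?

{2, 3}

*herself* is an anaphor, so Principle A applies: it must be bound in its binding domain.
Binding domain of *herself₄*: the embedded TP, whose subject is Maya₂.
*Lucia₁* c-commands the anaphor but is outside its binding domain → cannot satisfy Principle A.
*Maya₂* c-commands the anaphor within its binding domain → licit binder.
*Zara₃* c-commands the anaphor within its binding domain → licit binder.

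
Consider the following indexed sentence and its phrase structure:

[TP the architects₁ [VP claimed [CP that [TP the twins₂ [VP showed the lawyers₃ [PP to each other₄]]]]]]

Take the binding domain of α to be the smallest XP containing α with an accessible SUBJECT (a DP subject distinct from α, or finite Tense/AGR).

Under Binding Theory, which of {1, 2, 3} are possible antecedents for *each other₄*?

*each other* is an anaphor, so Principle A applies: it must be bound in its binding domain.
Binding domain of *each other₄*: the embedded TP, whose subject is the twins₂.
*the architects₁* c-commands the anaphor but is outside its binding domain → cannot satisfy Principle A.
*the twins₂* c-commands the anaphor within its binding domain → licit binder.
*the lawyers₃* c-commands the anaphor within its binding domain → licit binder.

{2, 3}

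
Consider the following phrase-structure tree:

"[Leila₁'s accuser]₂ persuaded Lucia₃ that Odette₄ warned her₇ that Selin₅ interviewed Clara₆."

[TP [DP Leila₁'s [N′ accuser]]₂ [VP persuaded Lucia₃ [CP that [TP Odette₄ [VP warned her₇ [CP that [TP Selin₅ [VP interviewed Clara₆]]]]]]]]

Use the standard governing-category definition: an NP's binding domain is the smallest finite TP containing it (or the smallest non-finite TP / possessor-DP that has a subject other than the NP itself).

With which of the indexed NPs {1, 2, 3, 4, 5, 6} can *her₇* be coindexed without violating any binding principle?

*her* is a pronoun, so Principle B applies: it must be free in its binding domain.
Binding domain of *her₇*: the embedded TP, whose subject is Odette₄.
*Leila₁* and the pronoun do not c-command one another → neither Principle B nor Principle C is at stake; coindexation permitted.
*[Leila₁'s accuser]₂* c-commands the pronoun but from outside its binding domain, and is not c-commanded by it → coindexation permitted.
*Lucia₃* c-commands the pronoun but from outside its binding domain, and is not c-commanded by it → coindexation permitted.
*Odette₄* c-commands the pronoun within its binding domain → coindexation would violate Principle B.
*Selin₅*: the pronoun c-commands this R-expression → coindexation would violate Principle C on *Selin₅*.
*Clara₆*: the pronoun c-commands this R-expression → coindexation would violate Principle C on *Clara₆*.

{1, 2, 3}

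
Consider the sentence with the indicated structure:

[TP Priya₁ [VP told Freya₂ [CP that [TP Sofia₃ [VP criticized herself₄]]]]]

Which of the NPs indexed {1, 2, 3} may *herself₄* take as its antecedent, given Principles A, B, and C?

*herself* is an anaphor, so Principle A applies: it must be bound in its binding domain.
Binding domain of *herself₄*: the embedded TP, whose subject is Sofia₃.
*Priya₁* c-commands the anaphor but is outside its binding domain → cannot satisfy Principle A.
*Freya₂* c-commands the anaphor but is outside its binding domain → cannot satisfy Principle A.
*Sofia₃* c-commands the anaphor within its binding domain → licit binder.

{3}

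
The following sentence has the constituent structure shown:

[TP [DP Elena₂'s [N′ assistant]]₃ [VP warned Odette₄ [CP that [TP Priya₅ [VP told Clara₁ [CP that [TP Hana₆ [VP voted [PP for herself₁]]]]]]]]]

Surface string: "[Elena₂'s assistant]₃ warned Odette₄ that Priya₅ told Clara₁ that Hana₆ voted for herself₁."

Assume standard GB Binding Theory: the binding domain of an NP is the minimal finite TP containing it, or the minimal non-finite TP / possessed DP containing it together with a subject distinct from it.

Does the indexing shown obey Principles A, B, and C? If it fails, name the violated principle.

The two coindexed NPs are *Clara₁* and *herself₁*.
*herself₁* is an anaphor. Principle A requires it to be bound within its binding domain — the embedded TP, whose subject is Hana₆.
Within that domain it is c-commanded by *Hana₆*, which does not share its index.
*Clara₁* does c-command the anaphor, but from outside its binding domain.
The anaphor is unbound in its domain → Principle A violation.

Principle A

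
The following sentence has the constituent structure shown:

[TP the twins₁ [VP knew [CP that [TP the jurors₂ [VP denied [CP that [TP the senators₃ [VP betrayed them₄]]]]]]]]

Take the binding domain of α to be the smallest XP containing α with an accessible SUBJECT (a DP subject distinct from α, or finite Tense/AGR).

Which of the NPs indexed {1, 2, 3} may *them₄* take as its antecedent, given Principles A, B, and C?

*them* is a pronoun, so Principle B applies: it must be free in its binding domain.
Binding domain of *them₄*: the embedded TP, whose subject is the senators₃.
*the twins₁* c-commands the pronoun but from outside its binding domain, and is not c-commanded by it → coindexation permitted.
*the jurors₂* c-commands the pronoun but from outside its binding domain, and is not c-commanded by it → coindexation permitted.
*the senators₃* c-commands the pronoun within its binding domain → coindexation would violate Principle B.

{1, 2}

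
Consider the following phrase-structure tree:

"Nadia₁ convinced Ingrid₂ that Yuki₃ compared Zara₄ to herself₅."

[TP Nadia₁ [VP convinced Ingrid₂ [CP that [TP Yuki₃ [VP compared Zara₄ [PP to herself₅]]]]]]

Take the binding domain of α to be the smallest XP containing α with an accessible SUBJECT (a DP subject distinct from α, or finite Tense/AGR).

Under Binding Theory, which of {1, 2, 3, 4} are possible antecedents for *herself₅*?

{3, 4}

*herself* is an anaphor, so Principle A applies: it must be bound in its binding domain.
Binding domain of *herself₅*: the embedded TP, whose subject is Yuki₃.
*Nadia₁* c-commands the anaphor but is outside its binding domain → cannot satisfy Principle A.
*Ingrid₂* c-commands the anaphor but is outside its binding domain → cannot satisfy Principle A.
*Yuki₃* c-commands the anaphor within its binding domain → licit binder.
*Zara₄* c-commands the anaphor within its binding domain → licit binder.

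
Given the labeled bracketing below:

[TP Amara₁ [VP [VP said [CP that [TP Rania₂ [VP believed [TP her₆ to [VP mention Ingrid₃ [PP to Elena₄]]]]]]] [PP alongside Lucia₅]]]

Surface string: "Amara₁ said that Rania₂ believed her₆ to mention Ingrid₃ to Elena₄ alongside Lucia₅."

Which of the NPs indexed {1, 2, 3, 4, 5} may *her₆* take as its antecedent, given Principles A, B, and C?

{1, 5}

*her* is a pronoun, so Principle B applies: it must be free in its binding domain.
Binding domain of *her₆*: the embedded TP, whose subject is Rania₂.
*Amara₁* c-commands the pronoun but from outside its binding domain, and is not c-commanded by it → coindexation permitted.
*Rania₂* c-commands the pronoun within its binding domain → coindexation would violate Principle B.
*Ingrid₃*: the pronoun c-commands this R-expression → coindexation would violate Principle C on *Ingrid₃*.
*Elena₄*: the pronoun c-commands this R-expression → coindexation would violate Principle C on *Elena₄*.
*Lucia₅* and the pronoun do not c-command one another → neither Principle B nor Principle C is at stake; coindexation permitted.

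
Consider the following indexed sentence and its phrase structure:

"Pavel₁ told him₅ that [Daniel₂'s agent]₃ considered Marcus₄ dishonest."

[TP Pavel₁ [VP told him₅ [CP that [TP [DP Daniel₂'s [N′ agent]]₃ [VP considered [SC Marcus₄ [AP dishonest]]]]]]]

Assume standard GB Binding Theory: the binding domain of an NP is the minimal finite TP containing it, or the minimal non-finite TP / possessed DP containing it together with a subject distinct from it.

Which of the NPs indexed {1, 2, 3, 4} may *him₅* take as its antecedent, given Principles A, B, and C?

*him* is a pronoun, so Principle B applies: it must be free in its binding domain.
Binding domain of *him₅*: the matrix TP, whose subject is Pavel₁.
*Pavel₁* c-commands the pronoun within its binding domain → coindexation would violate Principle B.
*Daniel₂*: the pronoun c-commands this R-expression → coindexation would violate Principle C on *Daniel₂*.
*[Daniel₂'s agent]₃*: the pronoun c-commands this R-expression → coindexation would violate Principle C on *[Daniel₂'s agent]₃*.
*Marcus₄*: the pronoun c-commands this R-expression → coindexation would violate Principle C on *Marcus₄*.

none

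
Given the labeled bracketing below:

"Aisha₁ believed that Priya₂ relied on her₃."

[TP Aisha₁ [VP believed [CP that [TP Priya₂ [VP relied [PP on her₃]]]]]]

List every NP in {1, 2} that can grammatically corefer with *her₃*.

{1}

*her* is a pronoun, so Principle B applies: it must be free in its binding domain.
Binding domain of *her₃*: the embedded TP, whose subject is Priya₂.
*Aisha₁* c-commands the pronoun but from outside its binding domain, and is not c-commanded by it → coindexation permitted.
*Priya₂* c-commands the pronoun within its binding domain → coindexation would violate Principle B.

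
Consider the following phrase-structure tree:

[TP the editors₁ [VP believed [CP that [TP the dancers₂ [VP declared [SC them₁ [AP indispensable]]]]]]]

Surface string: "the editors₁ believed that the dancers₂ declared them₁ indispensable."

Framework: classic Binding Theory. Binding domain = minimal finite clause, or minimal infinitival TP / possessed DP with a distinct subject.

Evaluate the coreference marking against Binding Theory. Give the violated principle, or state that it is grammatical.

The two coindexed NPs are *the editors₁* and *them₁*.
*them₁* is a pronoun; its binding domain is the embedded TP, whose subject is the dancers₂. Within that domain it is c-commanded only by *the dancers₂*, which carries a different index — the pronoun is free locally, so Principle B holds.
*the editors₁* is an R-expression; *them₁* does not c-command it, and no other NP shares its index, so Principle C is satisfied.
All principles are respected.

grammatical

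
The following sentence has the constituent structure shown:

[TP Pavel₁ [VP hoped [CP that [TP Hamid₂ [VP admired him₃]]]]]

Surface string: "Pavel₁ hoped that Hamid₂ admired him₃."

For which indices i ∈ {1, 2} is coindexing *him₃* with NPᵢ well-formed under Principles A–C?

{1}

*him* is a pronoun, so Principle B applies: it must be free in its binding domain.
Binding domain of *him₃*: the embedded TP, whose subject is Hamid₂.
*Pavel₁* c-commands the pronoun but from outside its binding domain, and is not c-commanded by it → coindexation permitted.
*Hamid₂* c-commands the pronoun within its binding domain → coindexation would violate Principle B.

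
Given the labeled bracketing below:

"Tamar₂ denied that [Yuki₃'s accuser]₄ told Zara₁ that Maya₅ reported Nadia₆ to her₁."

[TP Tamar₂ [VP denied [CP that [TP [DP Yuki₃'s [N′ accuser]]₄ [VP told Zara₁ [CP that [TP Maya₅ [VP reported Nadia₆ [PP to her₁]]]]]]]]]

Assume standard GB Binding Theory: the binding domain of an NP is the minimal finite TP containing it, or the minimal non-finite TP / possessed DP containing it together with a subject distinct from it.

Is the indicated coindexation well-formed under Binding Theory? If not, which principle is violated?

grammatical

The two coindexed NPs are *Zara₁* and *her₁*.
*her₁* is a pronoun; its binding domain is the embedded TP, whose subject is Maya₅. Within that domain it is c-commanded only by *Maya₅*, *Nadia₆*, which carry a different index — the pronoun is free locally, so Principle B holds.
*Zara₁* is an R-expression; *her₁* does not c-command it, and no other NP shares its index, so Principle C is satisfied.
All principles are respected.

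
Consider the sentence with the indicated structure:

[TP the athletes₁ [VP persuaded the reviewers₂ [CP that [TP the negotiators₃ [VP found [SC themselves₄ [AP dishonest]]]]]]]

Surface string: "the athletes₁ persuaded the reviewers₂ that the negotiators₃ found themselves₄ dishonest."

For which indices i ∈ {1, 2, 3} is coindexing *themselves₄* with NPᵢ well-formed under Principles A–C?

*themselves* is an anaphor, so Principle A applies: it must be bound in its binding domain.
Binding domain of *themselves₄*: the embedded TP, whose subject is the negotiators₃.
*the athletes₁* c-commands the anaphor but is outside its binding domain → cannot satisfy Principle A.
*the reviewers₂* c-commands the anaphor but is outside its binding domain → cannot satisfy Principle A.
*the negotiators₃* c-commands the anaphor within its binding domain → licit binder.

{3}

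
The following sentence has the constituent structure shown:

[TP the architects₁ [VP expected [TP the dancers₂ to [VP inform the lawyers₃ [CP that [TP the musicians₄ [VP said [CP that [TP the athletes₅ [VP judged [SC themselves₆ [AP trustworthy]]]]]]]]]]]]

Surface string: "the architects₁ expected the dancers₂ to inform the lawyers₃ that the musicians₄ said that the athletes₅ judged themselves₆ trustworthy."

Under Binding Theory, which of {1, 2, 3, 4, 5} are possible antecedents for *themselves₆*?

*themselves* is an anaphor, so Principle A applies: it must be bound in its binding domain.
Binding domain of *themselves₆*: the embedded TP, whose subject is the athletes₅.
*the architects₁* c-commands the anaphor but is outside its binding domain → cannot satisfy Principle A.
*the dancers₂* c-commands the anaphor but is outside its binding domain → cannot satisfy Principle A.
*the lawyers₃* c-commands the anaphor but is outside its binding domain → cannot satisfy Principle A.
*the musicians₄* c-commands the anaphor but is outside its binding domain → cannot satisfy Principle A.
*the athletes₅* c-commands the anaphor within its binding domain → licit binder.

{5}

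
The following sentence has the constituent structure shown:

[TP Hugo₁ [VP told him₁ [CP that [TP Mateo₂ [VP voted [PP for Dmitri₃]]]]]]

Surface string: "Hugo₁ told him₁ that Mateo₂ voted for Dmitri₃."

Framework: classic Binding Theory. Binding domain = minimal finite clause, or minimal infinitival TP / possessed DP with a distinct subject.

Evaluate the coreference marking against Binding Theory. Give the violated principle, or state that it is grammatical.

The two coindexed NPs are *Hugo₁* and *him₁*.
*him₁* is a pronoun. Its binding domain is the matrix TP, whose subject is Hugo₁.
*Hugo₁* c-commands it within that domain and carries the same index.
The pronoun is locally bound → Principle B violation.

Principle B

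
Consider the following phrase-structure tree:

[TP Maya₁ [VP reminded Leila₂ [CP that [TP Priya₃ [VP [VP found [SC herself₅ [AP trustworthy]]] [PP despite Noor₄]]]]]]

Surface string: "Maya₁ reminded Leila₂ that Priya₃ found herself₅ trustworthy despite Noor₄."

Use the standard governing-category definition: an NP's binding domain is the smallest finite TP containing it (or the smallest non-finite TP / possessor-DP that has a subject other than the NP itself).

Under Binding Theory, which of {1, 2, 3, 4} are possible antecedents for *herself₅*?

*herself* is an anaphor, so Principle A applies: it must be bound in its binding domain.
Binding domain of *herself₅*: the embedded TP, whose subject is Priya₃.
*Maya₁* c-commands the anaphor but is outside its binding domain → cannot satisfy Principle A.
*Leila₂* c-commands the anaphor but is outside its binding domain → cannot satisfy Principle A.
*Priya₃* c-commands the anaphor within its binding domain → licit binder.
*Noor₄* does not c-command the anaphor → cannot bind it.

{3}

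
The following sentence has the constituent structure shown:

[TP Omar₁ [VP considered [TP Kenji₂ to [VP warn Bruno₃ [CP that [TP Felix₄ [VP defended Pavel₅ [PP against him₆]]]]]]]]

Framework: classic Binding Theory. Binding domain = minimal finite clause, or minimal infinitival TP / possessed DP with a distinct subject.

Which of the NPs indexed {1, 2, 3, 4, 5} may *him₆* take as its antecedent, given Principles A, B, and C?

*him* is a pronoun, so Principle B applies: it must be free in its binding domain.
Binding domain of *him₆*: the embedded TP, whose subject is Felix₄.
*Omar₁* c-commands the pronoun but from outside its binding domain, and is not c-commanded by it → coindexation permitted.
*Kenji₂* c-commands the pronoun but from outside its binding domain, and is not c-commanded by it → coindexation permitted.
*Bruno₃* c-commands the pronoun but from outside its binding domain, and is not c-commanded by it → coindexation permitted.
*Felix₄* c-commands the pronoun within its binding domain → coindexation would violate Principle B.
*Pavel₅* c-commands the pronoun within its binding domain → coindexation would violate Principle B.

{1, 2, 3}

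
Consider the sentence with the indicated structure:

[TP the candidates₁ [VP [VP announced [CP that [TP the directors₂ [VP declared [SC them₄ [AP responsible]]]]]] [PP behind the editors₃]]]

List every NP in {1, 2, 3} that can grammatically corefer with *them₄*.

{1, 3}

*them* is a pronoun, so Principle B applies: it must be free in its binding domain.
Binding domain of *them₄*: the embedded TP, whose subject is the directors₂.
*the candidates₁* c-commands the pronoun but from outside its binding domain, and is not c-commanded by it → coindexation permitted.
*the directors₂* c-commands the pronoun within its binding domain → coindexation would violate Principle B.
*the editors₃* and the pronoun do not c-command one another → neither Principle B nor Principle C is at stake; coindexation permitted.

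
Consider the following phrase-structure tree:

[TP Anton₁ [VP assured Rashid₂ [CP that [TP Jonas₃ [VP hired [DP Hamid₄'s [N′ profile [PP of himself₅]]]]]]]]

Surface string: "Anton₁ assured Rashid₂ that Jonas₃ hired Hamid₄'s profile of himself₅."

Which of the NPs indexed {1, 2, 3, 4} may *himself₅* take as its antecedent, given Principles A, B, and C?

{4}

*himself* is an anaphor, so Principle A applies: it must be bound in its binding domain.
Binding domain of *himself₅*: the possessed DP, whose subject is Hamid₄.
*Anton₁* c-commands the anaphor but is outside its binding domain → cannot satisfy Principle A.
*Rashid₂* c-commands the anaphor but is outside its binding domain → cannot satisfy Principle A.
*Jonas₃* c-commands the anaphor but is outside its binding domain → cannot satisfy Principle A.
*Hamid₄* c-commands the anaphor within its binding domain → licit binder.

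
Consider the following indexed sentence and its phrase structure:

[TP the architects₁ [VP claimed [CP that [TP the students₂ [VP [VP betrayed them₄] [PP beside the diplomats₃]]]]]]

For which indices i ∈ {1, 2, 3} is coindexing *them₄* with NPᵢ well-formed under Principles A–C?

*them* is a pronoun, so Principle B applies: it must be free in its binding domain.
Binding domain of *them₄*: the embedded TP, whose subject is the students₂.
*the architects₁* c-commands the pronoun but from outside its binding domain, and is not c-commanded by it → coindexation permitted.
*the students₂* c-commands the pronoun within its binding domain → coindexation would violate Principle B.
*the diplomats₃* and the pronoun do not c-command one another → neither Principle B nor Principle C is at stake; coindexation permitted.

{1, 3}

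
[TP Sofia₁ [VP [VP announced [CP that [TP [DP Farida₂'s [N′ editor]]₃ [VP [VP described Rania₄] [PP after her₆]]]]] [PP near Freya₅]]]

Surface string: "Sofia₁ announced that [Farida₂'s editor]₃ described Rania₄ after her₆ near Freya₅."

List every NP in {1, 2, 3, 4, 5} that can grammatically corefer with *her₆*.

*her* is a pronoun, so Principle B applies: it must be free in its binding domain.
Binding domain of *her₆*: the embedded TP, whose subject is [Farida₂'s editor]₃.
*Sofia₁* c-commands the pronoun but from outside its binding domain, and is not c-commanded by it → coindexation permitted.
*Farida₂* and the pronoun do not c-command one another → neither Principle B nor Principle C is at stake; coindexation permitted.
*[Farida₂'s editor]₃* c-commands the pronoun within its binding domain → coindexation would violate Principle B.
*Rania₄* and the pronoun do not c-command one another → neither Principle B nor Principle C is at stake; coindexation permitted.
*Freya₅* and the pronoun do not c-command one another → neither Principle B nor Principle C is at stake; coindexation permitted.

{1, 2, 4, 5}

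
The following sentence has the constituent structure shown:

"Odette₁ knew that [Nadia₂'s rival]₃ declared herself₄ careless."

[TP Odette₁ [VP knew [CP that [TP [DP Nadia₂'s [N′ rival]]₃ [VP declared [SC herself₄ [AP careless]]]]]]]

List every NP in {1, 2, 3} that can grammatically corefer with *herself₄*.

{3}

*herself* is an anaphor, so Principle A applies: it must be bound in its binding domain.
Binding domain of *herself₄*: the embedded TP, whose subject is [Nadia₂'s rival]₃.
*Odette₁* c-commands the anaphor but is outside its binding domain → cannot satisfy Principle A.
*Nadia₂* does not c-command the anaphor → cannot bind it.
*[Nadia₂'s rival]₃* c-commands the anaphor within its binding domain → licit binder.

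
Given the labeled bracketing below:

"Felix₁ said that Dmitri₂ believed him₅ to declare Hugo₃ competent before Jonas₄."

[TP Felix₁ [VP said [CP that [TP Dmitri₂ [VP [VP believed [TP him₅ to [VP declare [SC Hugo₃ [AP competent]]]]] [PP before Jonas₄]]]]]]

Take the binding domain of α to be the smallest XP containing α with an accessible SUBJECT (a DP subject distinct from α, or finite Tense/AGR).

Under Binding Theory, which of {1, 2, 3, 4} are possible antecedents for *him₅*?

{1, 4}

*him* is a pronoun, so Principle B applies: it must be free in its binding domain.
Binding domain of *him₅*: the embedded TP, whose subject is Dmitri₂.
*Felix₁* c-commands the pronoun but from outside its binding domain, and is not c-commanded by it → coindexation permitted.
*Dmitri₂* c-commands the pronoun within its binding domain → coindexation would violate Principle B.
*Hugo₃*: the pronoun c-commands this R-expression → coindexation would violate Principle C on *Hugo₃*.
*Jonas₄* and the pronoun do not c-command one another → neither Principle B nor Principle C is at stake; coindexation permitted.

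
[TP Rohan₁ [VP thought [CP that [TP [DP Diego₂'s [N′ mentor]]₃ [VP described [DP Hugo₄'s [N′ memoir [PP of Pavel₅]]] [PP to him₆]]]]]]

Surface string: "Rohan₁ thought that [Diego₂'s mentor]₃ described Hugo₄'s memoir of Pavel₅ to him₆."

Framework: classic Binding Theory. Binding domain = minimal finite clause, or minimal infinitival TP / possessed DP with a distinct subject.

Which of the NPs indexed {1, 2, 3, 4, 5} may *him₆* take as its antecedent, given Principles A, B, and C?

*him* is a pronoun, so Principle B applies: it must be free in its binding domain.
Binding domain of *him₆*: the embedded TP, whose subject is [Diego₂'s mentor]₃.
*Rohan₁* c-commands the pronoun but from outside its binding domain, and is not c-commanded by it → coindexation permitted.
*Diego₂* and the pronoun do not c-command one another → neither Principle B nor Principle C is at stake; coindexation permitted.
*[Diego₂'s mentor]₃* c-commands the pronoun within its binding domain → coindexation would violate Principle B.
*Hugo₄* and the pronoun do not c-command one another → neither Principle B nor Principle C is at stake; coindexation permitted.
*Pavel₅* and the pronoun do not c-command one another → neither Principle B nor Principle C is at stake; coindexation permitted.

{1, 2, 4, 5}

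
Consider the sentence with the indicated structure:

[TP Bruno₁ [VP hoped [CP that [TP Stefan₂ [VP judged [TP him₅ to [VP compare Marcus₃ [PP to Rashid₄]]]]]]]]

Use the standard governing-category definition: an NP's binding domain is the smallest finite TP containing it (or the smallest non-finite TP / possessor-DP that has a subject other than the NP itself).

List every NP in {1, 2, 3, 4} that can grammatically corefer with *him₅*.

{1}

*him* is a pronoun, so Principle B applies: it must be free in its binding domain.
Binding domain of *him₅*: the embedded TP, whose subject is Stefan₂.
*Bruno₁* c-commands the pronoun but from outside its binding domain, and is not c-commanded by it → coindexation permitted.
*Stefan₂* c-commands the pronoun within its binding domain → coindexation would violate Principle B.
*Marcus₃*: the pronoun c-commands this R-expression → coindexation would violate Principle C on *Marcus₃*.
*Rashid₄*: the pronoun c-commands this R-expression → coindexation would violate Principle C on *Rashid₄*.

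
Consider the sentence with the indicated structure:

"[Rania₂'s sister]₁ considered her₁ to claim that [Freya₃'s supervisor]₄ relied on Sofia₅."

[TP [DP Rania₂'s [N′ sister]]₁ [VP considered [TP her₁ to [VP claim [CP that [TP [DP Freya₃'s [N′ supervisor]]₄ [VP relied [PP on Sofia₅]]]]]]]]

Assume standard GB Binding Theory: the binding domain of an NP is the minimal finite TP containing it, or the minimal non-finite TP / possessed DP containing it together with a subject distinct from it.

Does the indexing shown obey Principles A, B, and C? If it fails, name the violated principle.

Principle B

The two coindexed NPs are *[Rania₂'s sister]₁* and *her₁*.
*her₁* is a pronoun. Its binding domain is the matrix TP, whose subject is [Rania₂'s sister]₁.
*[Rania₂'s sister]₁* c-commands it within that domain and carries the same index.
The pronoun is locally bound → Principle B violation.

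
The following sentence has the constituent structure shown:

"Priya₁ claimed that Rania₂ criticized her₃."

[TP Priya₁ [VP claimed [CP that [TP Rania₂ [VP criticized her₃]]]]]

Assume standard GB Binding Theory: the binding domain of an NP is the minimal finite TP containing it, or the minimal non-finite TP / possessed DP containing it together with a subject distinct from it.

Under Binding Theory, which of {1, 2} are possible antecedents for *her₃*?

{1}

*her* is a pronoun, so Principle B applies: it must be free in its binding domain.
Binding domain of *her₃*: the embedded TP, whose subject is Rania₂.
*Priya₁* c-commands the pronoun but from outside its binding domain, and is not c-commanded by it → coindexation permitted.
*Rania₂* c-commands the pronoun within its binding domain → coindexation would violate Principle B.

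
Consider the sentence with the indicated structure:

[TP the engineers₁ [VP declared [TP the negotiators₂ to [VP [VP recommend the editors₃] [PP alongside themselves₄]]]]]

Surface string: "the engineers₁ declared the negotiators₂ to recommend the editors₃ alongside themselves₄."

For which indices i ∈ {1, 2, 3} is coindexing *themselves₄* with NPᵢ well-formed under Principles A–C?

*themselves* is an anaphor, so Principle A applies: it must be bound in its binding domain.
Binding domain of *themselves₄*: the embedded TP, whose subject is the negotiators₂.
*the engineers₁* c-commands the anaphor but is outside its binding domain → cannot satisfy Principle A.
*the negotiators₂* c-commands the anaphor within its binding domain → licit binder.
*the editors₃* does not c-command the anaphor → cannot bind it.

{2}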